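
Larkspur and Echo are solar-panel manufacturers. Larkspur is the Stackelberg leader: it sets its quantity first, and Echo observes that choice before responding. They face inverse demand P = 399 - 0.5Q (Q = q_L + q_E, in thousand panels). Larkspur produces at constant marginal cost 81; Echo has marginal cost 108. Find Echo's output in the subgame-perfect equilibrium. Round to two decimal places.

118.50

Solve by backward induction. Given q_L, the follower Echo maximises π_E = (399 - (1/2)q_L - (1/2)q_E)q_E - 108q_E.
Follower FOC: 291 - (1/2)q_L - q_E = 0, so q_E(q_L) = (291 - (1/2)q_L).
Larkspur substitutes q_E(q_L) into its own profit: π_L = q_L(399 - (1/2)q_L - (291 - (1/2)q_L)/2) - 81q_L = (507/2 - (1/4)q_L)q_L - 81q_L.
Leader FOC: 345/2 - (1/2)q_L = 0, so q_L = 345.
Then q_E = (291 - (1/2)·345) = 237/2.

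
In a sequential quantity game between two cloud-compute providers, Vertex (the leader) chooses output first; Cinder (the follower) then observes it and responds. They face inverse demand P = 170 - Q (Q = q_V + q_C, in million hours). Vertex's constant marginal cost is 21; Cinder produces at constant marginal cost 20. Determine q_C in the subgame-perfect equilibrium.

38

Solve by backward induction. Given q_V, the follower Cinder maximises π_C = (170 - q_V - q_C)q_C - 20q_C.
Follower FOC: 150 - q_V - 2q_C = 0, so q_C(q_V) = (150 - q_V)/2.
The leader anticipates this reaction. Substituting into P = 170 - Q gives P = 95 - (1/2)q_V, so π_V = (95 - (1/2)q_V)q_V - 21q_V.
Leader FOC: 74 - q_V = 0, so q_V = 74.
Then q_C = (150 - 74)/2 = 38.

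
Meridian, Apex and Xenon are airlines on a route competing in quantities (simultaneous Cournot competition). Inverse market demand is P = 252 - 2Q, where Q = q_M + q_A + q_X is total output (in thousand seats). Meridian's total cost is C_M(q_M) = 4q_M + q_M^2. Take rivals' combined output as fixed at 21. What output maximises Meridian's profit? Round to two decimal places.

With rivals' combined output fixed at 21, Meridian's profit is π_M = (252 - 2·21 - 2q_M)q_M - (4q_M + q_M²) = (210 - 2q_M)q_M - (4q_M + q_M²).
∂π_M/∂q_M = 206 - 6q_M = 0, so q_M = 103/3.

34.33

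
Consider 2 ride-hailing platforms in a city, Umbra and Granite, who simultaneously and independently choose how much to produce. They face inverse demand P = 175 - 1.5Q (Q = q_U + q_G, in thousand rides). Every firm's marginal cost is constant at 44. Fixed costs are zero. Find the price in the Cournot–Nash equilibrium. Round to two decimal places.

A representative firm's profit is π_i = q_i(175 - 1.5Q) - 44q_i.
First-order condition (treating rivals' output as given): 131 - 3q_i - (3/2)q_j = 0.
With identical firms every q_j equals q_i, so q_j = q_i and 131 = (9/2)q_i, giving q_i = 262/9.
Total output Q = 524/9, so price P = 175 - (3/2)·(524/9) = 263/3.

87.67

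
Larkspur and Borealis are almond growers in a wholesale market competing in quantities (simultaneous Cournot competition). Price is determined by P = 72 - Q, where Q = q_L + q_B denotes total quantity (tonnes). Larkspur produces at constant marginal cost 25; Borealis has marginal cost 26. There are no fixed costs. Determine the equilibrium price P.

41

Larkspur's profit: π_L = (72 - Q)q_L - (25q_L). Setting ∂π_L/∂q_L = 0: 47 - 2q_L - (q_B) = 0.
Borealis's profit: π_B = (72 - Q)q_B - (26q_B). Setting ∂π_B/∂q_B = 0: 46 - 2q_B - (q_L) = 0.
Best responses: q_L = (47 - q_B)/2, q_B = (46 - q_L)/2.
Solving the pair: q_L = 16, q_B = 15.
Total output Q = 31, so price P = 72 - 31 = 41.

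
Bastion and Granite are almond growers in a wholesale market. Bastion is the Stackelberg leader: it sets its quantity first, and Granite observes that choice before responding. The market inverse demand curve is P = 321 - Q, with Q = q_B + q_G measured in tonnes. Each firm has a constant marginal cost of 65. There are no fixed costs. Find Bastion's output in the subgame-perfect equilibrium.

128

The follower Granite best-responds to any q_B: π_G = (321 - Q)q_G - 65q_G.
Follower FOC: 256 - q_B - 2q_G = 0, so q_G(q_B) = (256 - q_B)/2.
The leader anticipates this reaction. Substituting into P = 321 - Q gives P = 193 - (1/2)q_B, so π_B = (193 - (1/2)q_B)q_B - 65q_B.
Leader FOC: 128 - q_B = 0, so q_B = 128.
Then q_G = (256 - 128)/2 = 64.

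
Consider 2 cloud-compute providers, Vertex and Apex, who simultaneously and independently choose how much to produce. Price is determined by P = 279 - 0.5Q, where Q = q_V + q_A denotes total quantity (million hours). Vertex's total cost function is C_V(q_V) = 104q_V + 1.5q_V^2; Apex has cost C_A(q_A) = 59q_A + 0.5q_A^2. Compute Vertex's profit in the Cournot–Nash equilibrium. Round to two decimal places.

1918.00

Vertex's profit: π_V = (279 - 0.5Q)q_V - (104q_V + (3/2)q_V²). Setting ∂π_V/∂q_V = 0: 175 - 4q_V - (1/2)(q_A) = 0.
Apex's first-order condition: 220 - 2q_A - (1/2)(q_V) = 0.
Best responses: q_V = (175 - (1/2)q_A)/4, q_A = (220 - (1/2)q_V)/2.
Substituting one into the other gives q_V = 960/31 and q_A = 102.2581.
Price P = 279 - (1/2)·133.2258 = 212.3871.
Vertex's profit: 212.3871·(960/31) - 104·(960/31) - (3/2)(960/31)² = 1918.0021.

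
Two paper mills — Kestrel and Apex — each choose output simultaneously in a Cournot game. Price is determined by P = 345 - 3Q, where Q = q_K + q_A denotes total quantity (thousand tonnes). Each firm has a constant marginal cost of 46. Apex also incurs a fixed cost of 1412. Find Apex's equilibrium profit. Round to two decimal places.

1899.15

A representative firm's profit is π_i = q_i(345 - 3Q) - 46q_i.
Setting ∂π_i/∂q_i = 0 with rivals' quantities fixed: 299 - 6q_i - 3q_j = 0.
By symmetry each firm produces the same amount; substituting q_j = q_i yields q_i = 299/9.
Price P = 345 - 3·(598/9) = 437/3.
Apex's profit: (437/3 - 46)·(299/9) - 1412 = 1899.1481.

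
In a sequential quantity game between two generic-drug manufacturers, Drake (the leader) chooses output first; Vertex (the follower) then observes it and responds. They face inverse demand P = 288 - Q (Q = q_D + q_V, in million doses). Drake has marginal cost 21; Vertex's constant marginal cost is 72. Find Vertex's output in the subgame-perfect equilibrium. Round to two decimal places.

28.50

The follower Vertex best-responds to any q_D: π_V = (288 - Q)q_V - 72q_V.
Follower FOC: 216 - q_D - 2q_V = 0, so q_V(q_D) = (216 - q_D)/2.
The leader anticipates this reaction. Substituting into P = 288 - Q gives P = 180 - (1/2)q_D, so π_D = (180 - (1/2)q_D)q_D - 21q_D.
Maximising: ∂π_D/∂q_D = 159 - q_D = 0, giving q_D = 159.
Then q_V = (216 - 159)/2 = 57/2.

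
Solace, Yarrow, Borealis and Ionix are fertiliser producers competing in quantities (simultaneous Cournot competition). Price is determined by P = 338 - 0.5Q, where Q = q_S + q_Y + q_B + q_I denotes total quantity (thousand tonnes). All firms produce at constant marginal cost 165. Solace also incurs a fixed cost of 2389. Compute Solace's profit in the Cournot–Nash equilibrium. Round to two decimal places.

Each firm earns π_i = (338 - 0.5Q)q_i - 165q_i.
Setting ∂π_i/∂q_i = 0 with rivals' quantities fixed: 173 - q_i - (1/2)·Σ_{j≠i} q_j = 0.
With identical firms every q_j equals q_i, so Σ_{j≠i} q_j = 3q_i and 173 = (5/2)q_i, giving q_i = 346/5.
Price P = 338 - (1/2)·(1384/5) = 998/5.
Solace's profit: (998/5 - 165)·(346/5) - 2389 = 133/25.

5.32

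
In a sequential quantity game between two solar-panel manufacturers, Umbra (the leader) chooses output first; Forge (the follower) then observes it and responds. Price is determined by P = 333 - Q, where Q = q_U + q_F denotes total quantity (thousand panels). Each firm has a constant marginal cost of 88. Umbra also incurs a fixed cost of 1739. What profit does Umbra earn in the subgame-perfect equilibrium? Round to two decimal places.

The follower Forge best-responds to any q_U: π_F = (333 - Q)q_F - 88q_F.
Follower FOC: 245 - q_U - 2q_F = 0, so q_F(q_U) = (245 - q_U)/2.
The leader anticipates this reaction. Substituting into P = 333 - Q gives P = 421/2 - (1/2)q_U, so π_U = (421/2 - (1/2)q_U)q_U - 88q_U.
The leader's first-order condition 245/2 - q_U = 0 yields q_U = 245/2.
Then q_F = (245 - 245/2)/2 = 245/4.
Price P = 333 - 735/4 = 597/4.
Umbra's profit: (597/4 - 88)·(245/2) - 1739 = 5764.1250.

5764.13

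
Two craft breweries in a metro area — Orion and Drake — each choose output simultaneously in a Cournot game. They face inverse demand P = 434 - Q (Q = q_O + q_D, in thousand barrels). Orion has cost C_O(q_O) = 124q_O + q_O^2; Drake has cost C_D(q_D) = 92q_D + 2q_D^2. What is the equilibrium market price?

322

Orion's profit: π_O = (434 - Q)q_O - (124q_O + q_O²). Setting ∂π_O/∂q_O = 0: 310 - 4q_O - (q_D) = 0.
Drake's profit: π_D = (434 - Q)q_D - (92q_D + 2q_D²). Setting ∂π_D/∂q_D = 0: 342 - 6q_D - (q_O) = 0.
Rearranging gives the reaction functions q_O = (310 - q_D)/4 and q_D = (342 - q_O)/6.
Substituting one into the other gives q_O = 66 and q_D = 46.
Total output Q = 112, so price P = 434 - 112 = 322.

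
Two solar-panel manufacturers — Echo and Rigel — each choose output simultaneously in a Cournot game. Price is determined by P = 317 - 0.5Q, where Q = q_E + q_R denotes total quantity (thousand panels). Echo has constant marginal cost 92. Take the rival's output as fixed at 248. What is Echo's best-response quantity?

101

With the rival's output fixed at 248, Echo's profit is π_E = (317 - (1/2)·248 - (1/2)q_E)q_E - (92q_E) = (193 - (1/2)q_E)q_E - (92q_E).
∂π_E/∂q_E = 101 - q_E = 0, so q_E = 101.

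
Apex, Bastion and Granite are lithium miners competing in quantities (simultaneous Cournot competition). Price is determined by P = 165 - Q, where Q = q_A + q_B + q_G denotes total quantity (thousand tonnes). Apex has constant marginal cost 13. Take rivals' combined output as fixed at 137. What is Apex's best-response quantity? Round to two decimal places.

With rivals' combined output fixed at 137, Apex's profit is π_A = (165 - 137 - q_A)q_A - (13q_A) = (28 - q_A)q_A - (13q_A).
∂π_A/∂q_A = 15 - 2q_A = 0, so q_A = 15/2.

7.50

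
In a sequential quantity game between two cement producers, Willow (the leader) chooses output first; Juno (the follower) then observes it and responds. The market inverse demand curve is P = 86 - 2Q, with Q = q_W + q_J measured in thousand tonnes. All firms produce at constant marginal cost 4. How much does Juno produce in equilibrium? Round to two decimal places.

10.25

The follower Juno best-responds to any q_W: π_J = (86 - 2Q)q_J - 4q_J.
∂π_J/∂q_J = 82 - 2q_W - 4q_J = 0 gives the reaction function q_J = (82 - 2q_W)/4.
The leader anticipates this reaction. Substituting into P = 86 - 2Q gives P = 45 - q_W, so π_W = (45 - q_W)q_W - 4q_W.
The leader's first-order condition 41 - 2q_W = 0 yields q_W = 41/2.
Then q_J = (82 - 2·(41/2))/4 = 41/4.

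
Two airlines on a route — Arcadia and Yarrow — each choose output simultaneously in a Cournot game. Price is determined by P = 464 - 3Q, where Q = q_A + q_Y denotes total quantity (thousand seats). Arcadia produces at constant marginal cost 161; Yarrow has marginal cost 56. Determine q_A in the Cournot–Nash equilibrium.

Arcadia's profit: π_A = (464 - 3Q)q_A - (161q_A). Setting ∂π_A/∂q_A = 0: 303 - 6q_A - 3(q_Y) = 0.
Yarrow's profit: π_Y = (464 - 3Q)q_Y - (56q_Y). Setting ∂π_Y/∂q_Y = 0: 408 - 6q_Y - 3(q_A) = 0.
Rearranging gives the reaction functions q_A = (303 - 3q_Y)/6 and q_Y = (408 - 3q_A)/6.
Solving the pair: q_A = 22, q_Y = 57.

22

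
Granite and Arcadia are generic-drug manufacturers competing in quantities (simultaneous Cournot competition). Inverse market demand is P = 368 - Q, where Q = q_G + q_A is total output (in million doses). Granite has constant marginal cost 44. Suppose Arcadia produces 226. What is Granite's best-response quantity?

With the rival's output fixed at 226, Granite's profit is π_G = (368 - 226 - q_G)q_G - (44q_G) = (142 - q_G)q_G - (44q_G).
∂π_G/∂q_G = 98 - 2q_G = 0, so q_G = 49.

49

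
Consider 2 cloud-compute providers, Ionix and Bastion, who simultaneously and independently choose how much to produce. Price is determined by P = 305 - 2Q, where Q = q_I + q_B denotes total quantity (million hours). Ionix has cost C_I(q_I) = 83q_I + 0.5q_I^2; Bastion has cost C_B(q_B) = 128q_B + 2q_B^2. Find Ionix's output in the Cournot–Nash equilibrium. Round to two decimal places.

39.50

Ionix's profit: π_I = (305 - 2Q)q_I - (83q_I + (1/2)q_I²). Setting ∂π_I/∂q_I = 0: 222 - 5q_I - 2(q_B) = 0.
Bastion's profit: π_B = (305 - 2Q)q_B - (128q_B + 2q_B²). Setting ∂π_B/∂q_B = 0: 177 - 8q_B - 2(q_I) = 0.
So q_I = (222 - 2q_B)/5 and q_B = (177 - 2q_I)/8.
Substituting one into the other gives q_I = 79/2 and q_B = 49/4.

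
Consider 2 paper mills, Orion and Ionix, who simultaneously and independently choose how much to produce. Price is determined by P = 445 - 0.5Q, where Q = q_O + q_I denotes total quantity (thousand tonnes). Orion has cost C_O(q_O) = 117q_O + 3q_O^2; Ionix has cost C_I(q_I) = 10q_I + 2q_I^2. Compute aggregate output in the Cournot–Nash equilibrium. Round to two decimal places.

Orion's profit: π_O = (445 - 0.5Q)q_O - (117q_O + 3q_O²). Setting ∂π_O/∂q_O = 0: 328 - 7q_O - (1/2)(q_I) = 0.
Ionix's first-order condition: 435 - 5q_I - (1/2)(q_O) = 0.
Best responses: q_O = (328 - (1/2)q_I)/7, q_I = (435 - (1/2)q_O)/5.
Substituting one into the other gives q_O = 40.9353 and q_I = 82.9065.
Total output Q = 40.9353 + 82.9065 = 123.8417.

123.84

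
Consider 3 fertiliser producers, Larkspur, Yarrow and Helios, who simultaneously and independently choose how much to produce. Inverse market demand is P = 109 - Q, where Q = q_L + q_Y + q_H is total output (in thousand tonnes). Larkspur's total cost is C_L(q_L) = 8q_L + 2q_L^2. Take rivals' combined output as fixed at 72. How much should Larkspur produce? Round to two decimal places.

With rivals' combined output fixed at 72, Larkspur's profit is π_L = (109 - 72 - q_L)q_L - (8q_L + 2q_L²) = (37 - q_L)q_L - (8q_L + 2q_L²).
∂π_L/∂q_L = 29 - 6q_L = 0, so q_L = 29/6.

4.83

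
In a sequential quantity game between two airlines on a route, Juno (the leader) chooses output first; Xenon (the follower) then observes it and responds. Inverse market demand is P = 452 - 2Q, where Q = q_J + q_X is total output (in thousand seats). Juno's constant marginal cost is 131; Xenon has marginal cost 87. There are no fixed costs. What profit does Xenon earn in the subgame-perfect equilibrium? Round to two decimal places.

6412.78

The follower Xenon best-responds to any q_J: π_X = (452 - 2Q)q_X - 87q_X.
∂π_X/∂q_X = 365 - 2q_J - 4q_X = 0 gives the reaction function q_X = (365 - 2q_J)/4.
The leader anticipates this reaction. Substituting into P = 452 - 2Q gives P = 539/2 - q_J, so π_J = (539/2 - q_J)q_J - 131q_J.
Leader FOC: 277/2 - 2q_J = 0, so q_J = 277/4.
Then q_X = (365 - 2·(277/4))/4 = 453/8.
Price P = 452 - 2·(1007/8) = 801/4.
Xenon's profit: (801/4 - 87)·(453/8) = 6412.7813.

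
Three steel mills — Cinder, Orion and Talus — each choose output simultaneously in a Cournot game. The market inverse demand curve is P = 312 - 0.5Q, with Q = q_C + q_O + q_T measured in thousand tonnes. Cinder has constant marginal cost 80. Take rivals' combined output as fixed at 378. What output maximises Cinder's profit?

With rivals' combined output fixed at 378, Cinder's profit is π_C = (312 - (1/2)·378 - (1/2)q_C)q_C - (80q_C) = (123 - (1/2)q_C)q_C - (80q_C).
∂π_C/∂q_C = 43 - q_C = 0, so q_C = 43.

43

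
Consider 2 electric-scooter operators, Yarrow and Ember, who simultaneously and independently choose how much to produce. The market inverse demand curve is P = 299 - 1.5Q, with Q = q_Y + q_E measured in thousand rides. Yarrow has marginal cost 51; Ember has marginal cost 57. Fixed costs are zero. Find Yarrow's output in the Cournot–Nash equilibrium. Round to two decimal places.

56.44

Yarrow's profit: π_Y = (299 - 1.5Q)q_Y - (51q_Y). Setting ∂π_Y/∂q_Y = 0: 248 - 3q_Y - (3/2)(q_E) = 0.
Ember's profit: π_E = (299 - 1.5Q)q_E - (57q_E). Setting ∂π_E/∂q_E = 0: 242 - 3q_E - (3/2)(q_Y) = 0.
So q_Y = (248 - (3/2)q_E)/3 and q_E = (242 - (3/2)q_Y)/3.
Substituting one into the other gives q_Y = 508/9 and q_E = 472/9.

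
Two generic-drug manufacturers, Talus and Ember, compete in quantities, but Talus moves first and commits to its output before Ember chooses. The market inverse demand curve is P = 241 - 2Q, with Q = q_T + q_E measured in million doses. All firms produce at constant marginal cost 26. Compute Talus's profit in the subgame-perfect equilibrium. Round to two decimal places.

Solve by backward induction. Given q_T, the follower Ember maximises π_E = (241 - 2q_T - 2q_E)q_E - 26q_E.
Setting the follower's marginal profit to zero, 215 - 2q_T - 4q_E = 0, i.e. q_E = (215 - 2q_T)/4.
Talus substitutes q_E(q_T) into its own profit: π_T = q_T(241 - 2q_T - (215 - 2q_T)/2) - 26q_T = (267/2 - q_T)q_T - 26q_T.
Maximising: ∂π_T/∂q_T = 215/2 - 2q_T = 0, giving q_T = 215/4.
Then q_E = (215 - 2·(215/4))/4 = 215/8.
Price P = 241 - 2·(645/8) = 319/4.
Talus's profit: (319/4 - 26)·(215/4) = 2889.0625.

2889.06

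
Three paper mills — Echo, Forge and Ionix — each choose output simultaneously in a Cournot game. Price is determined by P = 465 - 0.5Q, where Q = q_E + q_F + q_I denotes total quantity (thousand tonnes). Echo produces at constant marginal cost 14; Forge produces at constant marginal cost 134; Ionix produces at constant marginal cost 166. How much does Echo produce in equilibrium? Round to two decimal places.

Echo's profit: π_E = (465 - 0.5Q)q_E - (14q_E). Setting ∂π_E/∂q_E = 0: 451 - q_E - (1/2)(q_F + q_I) = 0.
Forge's first-order condition: 331 - q_F - (1/2)(q_E + q_I) = 0.
Ionix's first-order condition: 299 - q_I - (1/2)(q_E + q_F) = 0.
Adding the 3 conditions: 1081 − Q − Q = 0, i.e. Q = 1081/2.
Back-substituting: q_E = (451 − 1081/4)/(1/2) = 723/2, q_F = (331 − 1081/4)/(1/2) = 243/2, q_I = (299 − 1081/4)/(1/2) = 115/2.

361.50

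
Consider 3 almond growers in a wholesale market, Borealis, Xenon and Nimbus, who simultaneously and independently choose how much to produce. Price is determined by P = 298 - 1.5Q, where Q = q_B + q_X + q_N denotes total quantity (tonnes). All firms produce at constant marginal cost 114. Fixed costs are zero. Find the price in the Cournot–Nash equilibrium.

A representative firm's profit is π_i = q_i(298 - 1.5Q) - 114q_i.
Setting ∂π_i/∂q_i = 0 with rivals' quantities fixed: 184 - 3q_i - (3/2)·Σ_{j≠i} q_j = 0.
By symmetry each firm produces the same amount; substituting Σ_{j≠i} q_j = 2q_i yields q_i = 184/6 = 92/3.
Total output Q = 92, so price P = 298 - (3/2)·92 = 160.

160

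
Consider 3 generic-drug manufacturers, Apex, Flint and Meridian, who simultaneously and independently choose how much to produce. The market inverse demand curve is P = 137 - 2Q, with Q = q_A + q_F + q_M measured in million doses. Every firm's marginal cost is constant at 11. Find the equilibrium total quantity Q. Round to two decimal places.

A representative firm's profit is π_i = q_i(137 - 2Q) - 11q_i.
First-order condition (treating rivals' output as given): 126 - 4q_i - 2·Σ_{j≠i} q_j = 0.
By symmetry each firm produces the same amount; substituting Σ_{j≠i} q_j = 2q_i yields q_i = 126/8 = 63/4.
Total output Q = 63/4 + 63/4 + 63/4 = 189/4.

47.25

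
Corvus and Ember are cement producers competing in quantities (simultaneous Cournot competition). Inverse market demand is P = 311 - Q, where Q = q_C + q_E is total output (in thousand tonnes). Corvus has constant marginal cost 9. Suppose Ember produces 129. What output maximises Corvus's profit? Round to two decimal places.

86.50

With the rival's output fixed at 129, Corvus's profit is π_C = (311 - 129 - q_C)q_C - (9q_C) = (182 - q_C)q_C - (9q_C).
∂π_C/∂q_C = 173 - 2q_C = 0, so q_C = 173/2.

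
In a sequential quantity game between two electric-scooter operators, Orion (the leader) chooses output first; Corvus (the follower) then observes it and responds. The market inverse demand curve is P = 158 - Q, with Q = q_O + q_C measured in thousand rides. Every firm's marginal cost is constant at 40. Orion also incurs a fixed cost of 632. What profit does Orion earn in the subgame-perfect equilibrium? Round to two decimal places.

1108.50

Solve by backward induction. Given q_O, the follower Corvus maximises π_C = (158 - q_O - q_C)q_C - 40q_C.
Follower FOC: 118 - q_O - 2q_C = 0, so q_C(q_O) = (118 - q_O)/2.
The leader anticipates this reaction. Substituting into P = 158 - Q gives P = 99 - (1/2)q_O, so π_O = (99 - (1/2)q_O)q_O - 40q_O.
The leader's first-order condition 59 - q_O = 0 yields q_O = 59.
Then q_C = (118 - 59)/2 = 59/2.
Price P = 158 - 177/2 = 139/2.
Orion's profit: (139/2 - 40)·59 - 632 = 1108.5000.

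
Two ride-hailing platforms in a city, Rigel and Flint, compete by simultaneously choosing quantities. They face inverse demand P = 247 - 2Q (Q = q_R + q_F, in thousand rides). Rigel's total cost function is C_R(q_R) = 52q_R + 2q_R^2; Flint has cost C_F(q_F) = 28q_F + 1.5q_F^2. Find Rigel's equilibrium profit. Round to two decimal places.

1271.20

Rigel's profit: π_R = (247 - 2Q)q_R - (52q_R + 2q_R²). Setting ∂π_R/∂q_R = 0: 195 - 8q_R - 2(q_F) = 0.
Flint's profit: π_F = (247 - 2Q)q_F - (28q_F + (3/2)q_F²). Setting ∂π_F/∂q_F = 0: 219 - 7q_F - 2(q_R) = 0.
So q_R = (195 - 2q_F)/8 and q_F = (219 - 2q_R)/7.
Substituting one into the other gives q_R = 927/52 and q_F = 681/26.
Price P = 247 - 2·44.0192 = 158.9615.
Rigel's profit: 158.9615·(927/52) - 52·(927/52) - 2(927/52)² = 1271.1967.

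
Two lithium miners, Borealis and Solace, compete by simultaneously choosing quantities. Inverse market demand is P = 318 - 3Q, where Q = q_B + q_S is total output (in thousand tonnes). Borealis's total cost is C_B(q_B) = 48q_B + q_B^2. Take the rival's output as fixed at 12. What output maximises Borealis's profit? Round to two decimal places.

29.25

With the rival's output fixed at 12, Borealis's profit is π_B = (318 - 3·12 - 3q_B)q_B - (48q_B + q_B²) = (282 - 3q_B)q_B - (48q_B + q_B²).
∂π_B/∂q_B = 234 - 8q_B = 0, so q_B = 117/4.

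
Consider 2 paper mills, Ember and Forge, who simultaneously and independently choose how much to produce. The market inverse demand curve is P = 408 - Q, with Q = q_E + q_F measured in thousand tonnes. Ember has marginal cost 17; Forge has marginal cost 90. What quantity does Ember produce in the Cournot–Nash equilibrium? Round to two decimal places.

Ember's profit: π_E = (408 - Q)q_E - (17q_E). Setting ∂π_E/∂q_E = 0: 391 - 2q_E - (q_F) = 0.
Forge's profit: π_F = (408 - Q)q_F - (90q_F). Setting ∂π_F/∂q_F = 0: 318 - 2q_F - (q_E) = 0.
Rearranging gives the reaction functions q_E = (391 - q_F)/2 and q_F = (318 - q_E)/2.
Substituting one into the other gives q_E = 464/3 and q_F = 245/3.

154.67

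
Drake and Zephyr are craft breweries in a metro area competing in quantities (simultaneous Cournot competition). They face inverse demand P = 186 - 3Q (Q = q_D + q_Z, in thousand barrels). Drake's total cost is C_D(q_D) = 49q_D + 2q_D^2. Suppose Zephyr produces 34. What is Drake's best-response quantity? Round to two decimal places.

3.50

With the rival's output fixed at 34, Drake's profit is π_D = (186 - 3·34 - 3q_D)q_D - (49q_D + 2q_D²) = (84 - 3q_D)q_D - (49q_D + 2q_D²).
∂π_D/∂q_D = 35 - 10q_D = 0, so q_D = 7/2.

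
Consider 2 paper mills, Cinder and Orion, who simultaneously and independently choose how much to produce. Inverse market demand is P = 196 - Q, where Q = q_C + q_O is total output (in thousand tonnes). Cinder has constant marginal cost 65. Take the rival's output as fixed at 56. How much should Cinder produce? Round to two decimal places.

37.50

With the rival's output fixed at 56, Cinder's profit is π_C = (196 - 56 - q_C)q_C - (65q_C) = (140 - q_C)q_C - (65q_C).
∂π_C/∂q_C = 75 - 2q_C = 0, so q_C = 75/2.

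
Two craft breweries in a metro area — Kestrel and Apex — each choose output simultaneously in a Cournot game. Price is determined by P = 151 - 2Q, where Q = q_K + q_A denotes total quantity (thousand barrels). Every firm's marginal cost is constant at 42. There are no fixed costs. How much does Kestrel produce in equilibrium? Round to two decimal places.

Each firm earns π_i = (151 - 2Q)q_i - 42q_i.
First-order condition (treating rivals' output as given): 109 - 4q_i - 2q_j = 0.
With identical firms every q_j equals q_i, so q_j = q_i and 109 = 6q_i, giving q_i = 109/6.

18.17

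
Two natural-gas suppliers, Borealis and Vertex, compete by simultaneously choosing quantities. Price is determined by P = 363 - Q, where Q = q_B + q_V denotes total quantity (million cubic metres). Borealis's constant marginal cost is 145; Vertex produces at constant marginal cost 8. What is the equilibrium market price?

Borealis's profit: π_B = (363 - Q)q_B - (145q_B). Setting ∂π_B/∂q_B = 0: 218 - 2q_B - (q_V) = 0.
Vertex's first-order condition: 355 - 2q_V - (q_B) = 0.
So q_B = (218 - q_V)/2 and q_V = (355 - q_B)/2.
Substituting one into the other gives q_B = 27 and q_V = 164.
Total output Q = 191, so price P = 363 - 191 = 172.

172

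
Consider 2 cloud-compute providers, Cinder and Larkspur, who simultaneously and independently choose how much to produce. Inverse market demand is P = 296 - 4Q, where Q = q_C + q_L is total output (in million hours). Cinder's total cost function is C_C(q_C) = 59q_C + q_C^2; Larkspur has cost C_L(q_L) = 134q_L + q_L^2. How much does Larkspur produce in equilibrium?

Cinder's profit: π_C = (296 - 4Q)q_C - (59q_C + q_C²). Setting ∂π_C/∂q_C = 0: 237 - 10q_C - 4(q_L) = 0.
Larkspur's first-order condition: 162 - 10q_L - 4(q_C) = 0.
Best responses: q_C = (237 - 4q_L)/10, q_L = (162 - 4q_C)/10.
Substituting one into the other gives q_C = 41/2 and q_L = 8.

8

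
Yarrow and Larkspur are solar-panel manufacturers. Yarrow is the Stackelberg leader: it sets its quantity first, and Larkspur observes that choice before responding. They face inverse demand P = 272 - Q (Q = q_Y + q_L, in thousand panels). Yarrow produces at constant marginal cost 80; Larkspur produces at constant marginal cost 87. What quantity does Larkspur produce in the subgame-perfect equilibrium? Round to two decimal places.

The follower Larkspur best-responds to any q_Y: π_L = (272 - Q)q_L - 87q_L.
Follower FOC: 185 - q_Y - 2q_L = 0, so q_L(q_Y) = (185 - q_Y)/2.
Yarrow substitutes q_L(q_Y) into its own profit: π_Y = q_Y(272 - q_Y - (185 - q_Y)/2) - 80q_Y = (359/2 - (1/2)q_Y)q_Y - 80q_Y.
The leader's first-order condition 199/2 - q_Y = 0 yields q_Y = 199/2.
Then q_L = (185 - 199/2)/2 = 171/4.

42.75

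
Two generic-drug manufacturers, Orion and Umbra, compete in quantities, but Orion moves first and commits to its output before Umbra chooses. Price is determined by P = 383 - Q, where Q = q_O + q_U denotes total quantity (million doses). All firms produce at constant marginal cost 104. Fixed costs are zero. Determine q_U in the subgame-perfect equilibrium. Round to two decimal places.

The follower Umbra best-responds to any q_O: π_U = (383 - Q)q_U - 104q_U.
∂π_U/∂q_U = 279 - q_O - 2q_U = 0 gives the reaction function q_U = (279 - q_O)/2.
The leader anticipates this reaction. Substituting into P = 383 - Q gives P = 487/2 - (1/2)q_O, so π_O = (487/2 - (1/2)q_O)q_O - 104q_O.
The leader's first-order condition 279/2 - q_O = 0 yields q_O = 279/2.
Then q_U = (279 - 279/2)/2 = 279/4.

69.75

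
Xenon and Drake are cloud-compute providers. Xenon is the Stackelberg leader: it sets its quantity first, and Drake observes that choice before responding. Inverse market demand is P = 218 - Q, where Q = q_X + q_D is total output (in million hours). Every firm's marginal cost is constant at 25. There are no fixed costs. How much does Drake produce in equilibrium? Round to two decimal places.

48.25

The follower Drake best-responds to any q_X: π_D = (218 - Q)q_D - 25q_D.
∂π_D/∂q_D = 193 - q_X - 2q_D = 0 gives the reaction function q_D = (193 - q_X)/2.
Xenon substitutes q_D(q_X) into its own profit: π_X = q_X(218 - q_X - (193 - q_X)/2) - 25q_X = (243/2 - (1/2)q_X)q_X - 25q_X.
The leader's first-order condition 193/2 - q_X = 0 yields q_X = 193/2.
Then q_D = (193 - 193/2)/2 = 193/4.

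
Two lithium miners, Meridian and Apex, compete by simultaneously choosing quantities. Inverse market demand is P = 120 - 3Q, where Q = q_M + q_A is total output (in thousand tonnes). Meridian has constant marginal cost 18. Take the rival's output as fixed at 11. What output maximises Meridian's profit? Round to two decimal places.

With the rival's output fixed at 11, Meridian's profit is π_M = (120 - 3·11 - 3q_M)q_M - (18q_M) = (87 - 3q_M)q_M - (18q_M).
∂π_M/∂q_M = 69 - 6q_M = 0, so q_M = 23/2.

11.50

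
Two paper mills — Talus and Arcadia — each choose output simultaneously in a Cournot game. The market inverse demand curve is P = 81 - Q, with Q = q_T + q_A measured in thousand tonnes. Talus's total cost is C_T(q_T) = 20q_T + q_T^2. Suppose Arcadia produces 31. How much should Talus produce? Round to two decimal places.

7.50

With the rival's output fixed at 31, Talus's profit is π_T = (81 - 31 - q_T)q_T - (20q_T + q_T²) = (50 - q_T)q_T - (20q_T + q_T²).
∂π_T/∂q_T = 30 - 4q_T = 0, so q_T = 15/2.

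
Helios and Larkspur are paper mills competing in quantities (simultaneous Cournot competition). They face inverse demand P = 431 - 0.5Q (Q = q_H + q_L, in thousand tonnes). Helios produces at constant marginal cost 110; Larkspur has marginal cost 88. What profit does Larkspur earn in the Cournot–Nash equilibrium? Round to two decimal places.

Helios's profit: π_H = (431 - 0.5Q)q_H - (110q_H). Setting ∂π_H/∂q_H = 0: 321 - q_H - (1/2)(q_L) = 0.
Larkspur's first-order condition: 343 - q_L - (1/2)(q_H) = 0.
So q_H = (321 - (1/2)q_L) and q_L = (343 - (1/2)q_H).
Substituting one into the other gives q_H = 598/3 and q_L = 730/3.
Price P = 431 - (1/2)·(1328/3) = 629/3.
Larkspur's profit: (629/3 - 88)·(730/3) = 29605.5556.

29605.56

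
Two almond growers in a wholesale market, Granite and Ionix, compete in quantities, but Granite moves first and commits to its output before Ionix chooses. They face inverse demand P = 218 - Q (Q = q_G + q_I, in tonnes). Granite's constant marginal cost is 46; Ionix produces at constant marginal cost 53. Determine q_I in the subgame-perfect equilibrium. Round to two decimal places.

37.75

Solve by backward induction. Given q_G, the follower Ionix maximises π_I = (218 - q_G - q_I)q_I - 53q_I.
Follower FOC: 165 - q_G - 2q_I = 0, so q_I(q_G) = (165 - q_G)/2.
The leader anticipates this reaction. Substituting into P = 218 - Q gives P = 271/2 - (1/2)q_G, so π_G = (271/2 - (1/2)q_G)q_G - 46q_G.
The leader's first-order condition 179/2 - q_G = 0 yields q_G = 179/2.
Then q_I = (165 - 179/2)/2 = 151/4.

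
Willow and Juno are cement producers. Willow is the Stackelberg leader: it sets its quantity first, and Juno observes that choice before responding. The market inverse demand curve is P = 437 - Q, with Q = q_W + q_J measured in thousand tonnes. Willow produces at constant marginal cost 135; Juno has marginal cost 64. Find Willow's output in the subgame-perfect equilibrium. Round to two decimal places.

115.50

The follower Juno best-responds to any q_W: π_J = (437 - Q)q_J - 64q_J.
Follower FOC: 373 - q_W - 2q_J = 0, so q_J(q_W) = (373 - q_W)/2.
The leader anticipates this reaction. Substituting into P = 437 - Q gives P = 501/2 - (1/2)q_W, so π_W = (501/2 - (1/2)q_W)q_W - 135q_W.
Leader FOC: 231/2 - q_W = 0, so q_W = 231/2.
Then q_J = (373 - 231/2)/2 = 515/4.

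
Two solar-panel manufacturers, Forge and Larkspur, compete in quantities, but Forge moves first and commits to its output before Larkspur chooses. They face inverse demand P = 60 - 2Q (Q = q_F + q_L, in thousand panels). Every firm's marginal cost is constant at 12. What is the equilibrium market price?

Solve by backward induction. Given q_F, the follower Larkspur maximises π_L = (60 - 2q_F - 2q_L)q_L - 12q_L.
Setting the follower's marginal profit to zero, 48 - 2q_F - 4q_L = 0, i.e. q_L = (48 - 2q_F)/4.
Forge substitutes q_L(q_F) into its own profit: π_F = q_F(60 - 2q_F - (48 - 2q_F)/2) - 12q_F = (36 - q_F)q_F - 12q_F.
Leader FOC: 24 - 2q_F = 0, so q_F = 12.
Then q_L = (48 - 2·12)/4 = 6.
Total output Q = 18, so price P = 60 - 2·18 = 24.

24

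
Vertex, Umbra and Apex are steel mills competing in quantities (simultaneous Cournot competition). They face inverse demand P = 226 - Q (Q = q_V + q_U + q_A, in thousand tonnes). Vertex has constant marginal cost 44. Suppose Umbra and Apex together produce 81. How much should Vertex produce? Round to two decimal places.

With rivals' combined output fixed at 81, Vertex's profit is π_V = (226 - 81 - q_V)q_V - (44q_V) = (145 - q_V)q_V - (44q_V).
∂π_V/∂q_V = 101 - 2q_V = 0, so q_V = 101/2.

50.50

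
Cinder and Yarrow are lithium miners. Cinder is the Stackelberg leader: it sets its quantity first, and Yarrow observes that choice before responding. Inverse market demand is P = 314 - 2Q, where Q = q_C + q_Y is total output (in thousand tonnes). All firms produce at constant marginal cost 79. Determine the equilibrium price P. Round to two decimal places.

137.75

Solve by backward induction. Given q_C, the follower Yarrow maximises π_Y = (314 - 2q_C - 2q_Y)q_Y - 79q_Y.
Setting the follower's marginal profit to zero, 235 - 2q_C - 4q_Y = 0, i.e. q_Y = (235 - 2q_C)/4.
Cinder substitutes q_Y(q_C) into its own profit: π_C = q_C(314 - 2q_C - (235 - 2q_C)/2) - 79q_C = (393/2 - q_C)q_C - 79q_C.
Leader FOC: 235/2 - 2q_C = 0, so q_C = 235/4.
Then q_Y = (235 - 2·(235/4))/4 = 235/8.
Total output Q = 705/8, so price P = 314 - 2·(705/8) = 551/4.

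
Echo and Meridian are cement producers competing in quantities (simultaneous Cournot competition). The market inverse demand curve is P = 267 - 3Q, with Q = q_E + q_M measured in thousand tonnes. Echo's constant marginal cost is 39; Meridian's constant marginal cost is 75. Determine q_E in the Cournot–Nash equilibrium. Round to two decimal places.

29.33

Echo's profit: π_E = (267 - 3Q)q_E - (39q_E). Setting ∂π_E/∂q_E = 0: 228 - 6q_E - 3(q_M) = 0.
Meridian's first-order condition: 192 - 6q_M - 3(q_E) = 0.
Rearranging gives the reaction functions q_E = (228 - 3q_M)/6 and q_M = (192 - 3q_E)/6.
Substituting one into the other gives q_E = 88/3 and q_M = 52/3.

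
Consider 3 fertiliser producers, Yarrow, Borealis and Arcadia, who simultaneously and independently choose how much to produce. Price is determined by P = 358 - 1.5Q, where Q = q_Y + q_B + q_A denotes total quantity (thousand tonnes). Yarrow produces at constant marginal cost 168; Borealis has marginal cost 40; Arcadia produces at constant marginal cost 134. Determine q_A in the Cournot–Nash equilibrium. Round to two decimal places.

27.33

Yarrow's profit: π_Y = (358 - 1.5Q)q_Y - (168q_Y). Setting ∂π_Y/∂q_Y = 0: 190 - 3q_Y - (3/2)(q_B + q_A) = 0.
Borealis's profit: π_B = (358 - 1.5Q)q_B - (40q_B). Setting ∂π_B/∂q_B = 0: 318 - 3q_B - (3/2)(q_Y + q_A) = 0.
Arcadia's first-order condition: 224 - 3q_A - (3/2)(q_Y + q_B) = 0.
Adding the 3 conditions: 732 − 3Q − 3Q = 0, i.e. Q = 122.
Back-substituting: q_Y = (190 − 183)/(3/2) = 14/3, q_B = (318 − 183)/(3/2) = 90, q_A = (224 − 183)/(3/2) = 82/3.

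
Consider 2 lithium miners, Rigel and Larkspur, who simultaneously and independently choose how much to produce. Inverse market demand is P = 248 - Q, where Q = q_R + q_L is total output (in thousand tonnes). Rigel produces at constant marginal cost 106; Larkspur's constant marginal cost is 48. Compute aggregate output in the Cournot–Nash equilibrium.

Rigel's profit: π_R = (248 - Q)q_R - (106q_R). Setting ∂π_R/∂q_R = 0: 142 - 2q_R - (q_L) = 0.
Larkspur's profit: π_L = (248 - Q)q_L - (48q_L). Setting ∂π_L/∂q_L = 0: 200 - 2q_L - (q_R) = 0.
Rearranging gives the reaction functions q_R = (142 - q_L)/2 and q_L = (200 - q_R)/2.
Solving the pair: q_R = 28, q_L = 86.
Total output Q = 28 + 86 = 114.

114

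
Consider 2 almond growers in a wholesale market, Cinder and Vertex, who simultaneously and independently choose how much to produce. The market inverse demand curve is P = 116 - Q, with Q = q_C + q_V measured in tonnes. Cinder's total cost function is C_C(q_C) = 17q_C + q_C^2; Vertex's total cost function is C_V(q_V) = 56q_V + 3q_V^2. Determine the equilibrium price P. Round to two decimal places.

87.84

Cinder's profit: π_C = (116 - Q)q_C - (17q_C + q_C²). Setting ∂π_C/∂q_C = 0: 99 - 4q_C - (q_V) = 0.
Vertex's profit: π_V = (116 - Q)q_V - (56q_V + 3q_V²). Setting ∂π_V/∂q_V = 0: 60 - 8q_V - (q_C) = 0.
Rearranging gives the reaction functions q_C = (99 - q_V)/4 and q_V = (60 - q_C)/8.
Substituting one into the other gives q_C = 732/31 and q_V = 141/31.
Total output Q = 873/31, so price P = 116 - 873/31 = 87.8387.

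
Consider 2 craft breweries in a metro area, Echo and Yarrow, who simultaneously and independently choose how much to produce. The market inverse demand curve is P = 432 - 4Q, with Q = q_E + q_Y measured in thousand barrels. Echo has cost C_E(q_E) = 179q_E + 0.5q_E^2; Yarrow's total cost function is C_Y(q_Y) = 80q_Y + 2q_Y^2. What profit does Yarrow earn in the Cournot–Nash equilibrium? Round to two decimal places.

Echo's profit: π_E = (432 - 4Q)q_E - (179q_E + (1/2)q_E²). Setting ∂π_E/∂q_E = 0: 253 - 9q_E - 4(q_Y) = 0.
Yarrow's profit: π_Y = (432 - 4Q)q_Y - (80q_Y + 2q_Y²). Setting ∂π_Y/∂q_Y = 0: 352 - 12q_Y - 4(q_E) = 0.
So q_E = (253 - 4q_Y)/9 and q_Y = (352 - 4q_E)/12.
Solving the pair: q_E = 407/23, q_Y = 539/23.
Price P = 432 - 4·(946/23) = 267.4783.
Yarrow's profit: 267.4783·(539/23) - 80·(539/23) - 2(539/23)² = 3295.1342.

3295.13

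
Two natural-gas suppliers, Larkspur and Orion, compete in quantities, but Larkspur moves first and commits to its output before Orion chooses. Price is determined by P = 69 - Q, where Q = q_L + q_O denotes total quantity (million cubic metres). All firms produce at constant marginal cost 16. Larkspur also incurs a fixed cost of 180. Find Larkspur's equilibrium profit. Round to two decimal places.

Solve by backward induction. Given q_L, the follower Orion maximises π_O = (69 - q_L - q_O)q_O - 16q_O.
∂π_O/∂q_O = 53 - q_L - 2q_O = 0 gives the reaction function q_O = (53 - q_L)/2.
Larkspur substitutes q_O(q_L) into its own profit: π_L = q_L(69 - q_L - (53 - q_L)/2) - 16q_L = (85/2 - (1/2)q_L)q_L - 16q_L.
The leader's first-order condition 53/2 - q_L = 0 yields q_L = 53/2.
Then q_O = (53 - 53/2)/2 = 53/4.
Price P = 69 - 159/4 = 117/4.
Larkspur's profit: (117/4 - 16)·(53/2) - 180 = 1369/8.

171.13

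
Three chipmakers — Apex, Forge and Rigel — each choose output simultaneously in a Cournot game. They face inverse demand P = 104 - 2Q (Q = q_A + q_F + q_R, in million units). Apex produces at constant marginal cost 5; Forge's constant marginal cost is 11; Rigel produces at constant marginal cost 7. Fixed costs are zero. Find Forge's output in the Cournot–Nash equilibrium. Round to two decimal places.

10.38

Apex's profit: π_A = (104 - 2Q)q_A - (5q_A). Setting ∂π_A/∂q_A = 0: 99 - 4q_A - 2(q_F + q_R) = 0.
Forge's first-order condition: 93 - 4q_F - 2(q_A + q_R) = 0.
Rigel's first-order condition: 97 - 4q_R - 2(q_A + q_F) = 0.
Summing all 3 equations gives 289 − 8Q = 0, hence Q = 289/8.
Back-substituting: q_A = (99 − 289/4)/2 = 107/8, q_F = (93 − 289/4)/2 = 83/8, q_R = (97 − 289/4)/2 = 99/8.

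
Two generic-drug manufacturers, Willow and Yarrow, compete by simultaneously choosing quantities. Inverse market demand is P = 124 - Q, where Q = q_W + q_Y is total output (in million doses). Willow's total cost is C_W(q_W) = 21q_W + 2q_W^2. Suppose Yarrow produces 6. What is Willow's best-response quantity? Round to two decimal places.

16.17

With the rival's output fixed at 6, Willow's profit is π_W = (124 - 6 - q_W)q_W - (21q_W + 2q_W²) = (118 - q_W)q_W - (21q_W + 2q_W²).
∂π_W/∂q_W = 97 - 6q_W = 0, so q_W = 97/6.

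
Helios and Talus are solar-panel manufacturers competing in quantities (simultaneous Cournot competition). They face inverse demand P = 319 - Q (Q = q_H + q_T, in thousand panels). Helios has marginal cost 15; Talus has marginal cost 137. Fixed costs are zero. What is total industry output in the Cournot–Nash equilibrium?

162

Helios's profit: π_H = (319 - Q)q_H - (15q_H). Setting ∂π_H/∂q_H = 0: 304 - 2q_H - (q_T) = 0.
Talus's first-order condition: 182 - 2q_T - (q_H) = 0.
So q_H = (304 - q_T)/2 and q_T = (182 - q_H)/2.
Substituting one into the other gives q_H = 142 and q_T = 20.
Total output Q = 142 + 20 = 162.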